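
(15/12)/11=5/44 = 0.11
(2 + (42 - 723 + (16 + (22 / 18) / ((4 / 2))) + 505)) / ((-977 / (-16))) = -22664/8793 = -2.58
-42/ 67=-0.63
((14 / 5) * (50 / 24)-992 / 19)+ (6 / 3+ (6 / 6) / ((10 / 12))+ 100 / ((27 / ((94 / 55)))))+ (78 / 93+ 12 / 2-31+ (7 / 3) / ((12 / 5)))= -210046583/3498660 = -60.04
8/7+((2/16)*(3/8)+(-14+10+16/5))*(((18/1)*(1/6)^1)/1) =-1.12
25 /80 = 0.31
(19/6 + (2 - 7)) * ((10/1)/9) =-55/27 = -2.04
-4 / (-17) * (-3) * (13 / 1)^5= -4455516/17 = -262089.18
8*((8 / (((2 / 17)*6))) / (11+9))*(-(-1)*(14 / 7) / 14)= 68/105 = 0.65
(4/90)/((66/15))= 0.01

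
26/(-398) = -13/199 = -0.07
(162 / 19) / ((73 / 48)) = 7776/1387 = 5.61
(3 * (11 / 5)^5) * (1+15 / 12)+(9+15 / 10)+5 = 4542127/12500 = 363.37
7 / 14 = 0.50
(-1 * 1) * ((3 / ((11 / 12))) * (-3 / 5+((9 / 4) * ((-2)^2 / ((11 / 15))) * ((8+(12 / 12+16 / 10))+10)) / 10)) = -80.78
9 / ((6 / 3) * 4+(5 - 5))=9/8 = 1.12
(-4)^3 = -64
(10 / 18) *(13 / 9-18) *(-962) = 716690/81 = 8848.02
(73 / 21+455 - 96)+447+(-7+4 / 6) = 803.14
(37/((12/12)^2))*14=518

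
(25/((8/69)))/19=11.35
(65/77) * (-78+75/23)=-111735/1771 = -63.09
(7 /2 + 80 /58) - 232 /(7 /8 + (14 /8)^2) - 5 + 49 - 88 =-358243/3654 = -98.04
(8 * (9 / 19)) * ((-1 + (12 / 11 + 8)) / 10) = 3204/1045 = 3.07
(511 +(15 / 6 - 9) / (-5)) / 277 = 5123/2770 = 1.85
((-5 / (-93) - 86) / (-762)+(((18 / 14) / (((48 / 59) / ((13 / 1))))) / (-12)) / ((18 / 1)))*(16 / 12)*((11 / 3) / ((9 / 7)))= 6173035/91842336 = 0.07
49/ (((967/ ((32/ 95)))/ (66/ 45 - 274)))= -6409984/1377975 = -4.65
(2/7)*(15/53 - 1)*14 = -152/53 = -2.87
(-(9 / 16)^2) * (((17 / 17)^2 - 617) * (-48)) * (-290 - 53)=6417873/2 = 3208936.50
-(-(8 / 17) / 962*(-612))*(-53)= 15.87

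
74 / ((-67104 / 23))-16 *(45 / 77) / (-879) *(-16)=-148039091/756966672 = -0.20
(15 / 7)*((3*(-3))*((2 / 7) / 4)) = -135/98 = -1.38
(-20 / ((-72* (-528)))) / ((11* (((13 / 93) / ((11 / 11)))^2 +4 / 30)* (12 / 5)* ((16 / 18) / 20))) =-600625/204782336 = 0.00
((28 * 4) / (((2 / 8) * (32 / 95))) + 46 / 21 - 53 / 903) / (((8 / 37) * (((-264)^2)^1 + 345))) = 0.09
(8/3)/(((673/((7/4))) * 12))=7/12114 = 0.00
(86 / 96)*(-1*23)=-989/48 = -20.60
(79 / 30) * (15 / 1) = 79/2 = 39.50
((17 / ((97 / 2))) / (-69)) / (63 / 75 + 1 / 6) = -1700/336881 = -0.01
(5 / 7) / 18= 5/126 = 0.04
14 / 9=1.56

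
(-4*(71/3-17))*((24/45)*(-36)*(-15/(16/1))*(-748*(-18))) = -6462720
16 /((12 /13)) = 52/3 = 17.33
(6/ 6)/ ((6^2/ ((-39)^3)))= -6591/4 = -1647.75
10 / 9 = 1.11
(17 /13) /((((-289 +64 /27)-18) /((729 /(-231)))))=111537/8233225 = 0.01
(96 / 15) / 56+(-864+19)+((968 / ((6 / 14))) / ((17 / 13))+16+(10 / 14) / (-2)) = 3205763/3570 = 897.97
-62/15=-4.13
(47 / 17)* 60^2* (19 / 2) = 1607400/17 = 94552.94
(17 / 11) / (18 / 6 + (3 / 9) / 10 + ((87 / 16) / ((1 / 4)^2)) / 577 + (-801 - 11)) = -294270/154006633 = 0.00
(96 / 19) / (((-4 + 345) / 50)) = 4800/6479 = 0.74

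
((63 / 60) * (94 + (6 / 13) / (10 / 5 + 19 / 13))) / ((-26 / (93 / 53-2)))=2471/2650 = 0.93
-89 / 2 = -44.50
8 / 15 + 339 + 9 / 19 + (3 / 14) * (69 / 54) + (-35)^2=4163647/2660 = 1565.28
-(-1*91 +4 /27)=2453/27 = 90.85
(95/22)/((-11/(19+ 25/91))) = -83315/11011 = -7.57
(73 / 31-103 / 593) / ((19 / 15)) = 601440/349277 = 1.72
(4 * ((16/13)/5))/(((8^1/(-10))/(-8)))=128/13 = 9.85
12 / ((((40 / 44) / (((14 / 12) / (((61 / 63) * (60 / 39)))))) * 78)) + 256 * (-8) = -24983983/12200 = -2047.87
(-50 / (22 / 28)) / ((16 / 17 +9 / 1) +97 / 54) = -25704/4741 = -5.42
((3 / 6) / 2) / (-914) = -1/3656 = 0.00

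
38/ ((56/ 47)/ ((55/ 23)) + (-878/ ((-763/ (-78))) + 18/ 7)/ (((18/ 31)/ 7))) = -32121210/888035569 = -0.04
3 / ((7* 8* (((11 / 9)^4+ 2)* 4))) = 19683/6218912 = 0.00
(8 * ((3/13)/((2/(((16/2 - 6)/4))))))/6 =1/13 = 0.08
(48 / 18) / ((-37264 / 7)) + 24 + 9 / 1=461135/13974 = 33.00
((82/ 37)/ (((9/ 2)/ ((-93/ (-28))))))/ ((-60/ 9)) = -1271/5180 = -0.25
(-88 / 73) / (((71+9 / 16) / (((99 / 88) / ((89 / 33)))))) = -52272/7439065 = -0.01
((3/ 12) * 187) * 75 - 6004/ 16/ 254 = 3560849/1016 = 3504.77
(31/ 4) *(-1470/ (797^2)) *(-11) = 250635/1270418 = 0.20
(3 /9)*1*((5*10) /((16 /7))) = 175/24 = 7.29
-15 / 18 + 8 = 43/6 = 7.17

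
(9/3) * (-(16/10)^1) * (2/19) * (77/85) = -3696/8075 = -0.46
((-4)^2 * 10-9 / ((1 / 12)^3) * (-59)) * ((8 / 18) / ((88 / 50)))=22943200/99 = 231749.49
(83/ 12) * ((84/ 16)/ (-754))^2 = 12201/36385024 = 0.00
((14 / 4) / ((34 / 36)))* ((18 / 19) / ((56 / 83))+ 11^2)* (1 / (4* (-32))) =-586071/165376 = -3.54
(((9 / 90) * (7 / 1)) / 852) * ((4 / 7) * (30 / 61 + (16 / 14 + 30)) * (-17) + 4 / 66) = -15152987/60027660 = -0.25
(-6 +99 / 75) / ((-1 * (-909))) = -13/2525 = -0.01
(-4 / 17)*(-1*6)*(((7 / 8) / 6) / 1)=7/34 = 0.21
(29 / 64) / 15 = 29/960 = 0.03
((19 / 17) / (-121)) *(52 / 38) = -26/2057 = -0.01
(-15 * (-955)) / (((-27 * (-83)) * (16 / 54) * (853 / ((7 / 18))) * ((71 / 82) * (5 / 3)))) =274085/40213832 = 0.01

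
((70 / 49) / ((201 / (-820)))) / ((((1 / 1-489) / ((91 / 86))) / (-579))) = -2571725/351482 = -7.32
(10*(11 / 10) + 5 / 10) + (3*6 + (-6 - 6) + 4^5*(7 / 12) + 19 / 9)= 11105/18 = 616.94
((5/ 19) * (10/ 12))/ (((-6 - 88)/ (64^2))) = -25600/2679 = -9.56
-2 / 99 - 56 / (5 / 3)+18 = -7732/495 = -15.62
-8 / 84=-2/21 = -0.10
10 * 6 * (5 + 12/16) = 345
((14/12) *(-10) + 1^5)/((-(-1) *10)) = -16/15 = -1.07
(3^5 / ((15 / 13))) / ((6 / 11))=3861/10 = 386.10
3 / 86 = 0.03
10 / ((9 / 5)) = 50/9 = 5.56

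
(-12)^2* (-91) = -13104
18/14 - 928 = -6487/7 = -926.71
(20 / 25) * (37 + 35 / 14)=158/5 = 31.60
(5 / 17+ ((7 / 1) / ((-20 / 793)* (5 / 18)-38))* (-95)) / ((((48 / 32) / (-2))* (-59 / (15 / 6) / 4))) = 410200325/102026163 = 4.02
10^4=10000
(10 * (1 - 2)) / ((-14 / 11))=55/7 = 7.86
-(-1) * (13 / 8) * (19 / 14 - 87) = -15587/112 = -139.17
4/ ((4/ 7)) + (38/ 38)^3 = 8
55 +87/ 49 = 2782/49 = 56.78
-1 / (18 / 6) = -0.33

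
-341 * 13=-4433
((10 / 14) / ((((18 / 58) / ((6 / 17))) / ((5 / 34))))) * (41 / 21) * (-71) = -2110475/127449 = -16.56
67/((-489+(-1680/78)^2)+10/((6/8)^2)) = -101907/11129 = -9.16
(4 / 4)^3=1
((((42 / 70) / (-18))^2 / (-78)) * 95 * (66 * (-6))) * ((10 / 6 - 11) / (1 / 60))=-11704/39 = -300.10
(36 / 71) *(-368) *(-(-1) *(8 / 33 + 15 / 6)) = -399648/781 = -511.71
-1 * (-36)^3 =46656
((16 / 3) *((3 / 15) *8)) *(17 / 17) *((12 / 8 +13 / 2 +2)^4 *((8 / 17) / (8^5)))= 1.23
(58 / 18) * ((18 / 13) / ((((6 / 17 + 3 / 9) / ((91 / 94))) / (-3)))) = -4437/235 = -18.88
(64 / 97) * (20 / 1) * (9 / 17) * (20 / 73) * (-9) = -2073600/120377 = -17.23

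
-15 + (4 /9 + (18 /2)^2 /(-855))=-12526/855 = -14.65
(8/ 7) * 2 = 16/7 = 2.29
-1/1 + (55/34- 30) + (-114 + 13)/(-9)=-5557/306 = -18.16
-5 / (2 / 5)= -25/2 = -12.50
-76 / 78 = -38/39 = -0.97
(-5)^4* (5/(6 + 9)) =625/3 = 208.33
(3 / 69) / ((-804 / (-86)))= 43/9246 = 0.00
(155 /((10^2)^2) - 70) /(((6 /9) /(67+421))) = -25614327/500 = -51228.65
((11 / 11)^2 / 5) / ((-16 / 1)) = -1/80 = -0.01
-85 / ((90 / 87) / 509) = -250937/6 = -41822.83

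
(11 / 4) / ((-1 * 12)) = -11/48 = -0.23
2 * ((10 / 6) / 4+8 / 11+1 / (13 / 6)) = 2755/858 = 3.21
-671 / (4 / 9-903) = 6039/8123 = 0.74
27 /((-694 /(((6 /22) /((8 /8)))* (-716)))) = 28998/3817 = 7.60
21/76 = 0.28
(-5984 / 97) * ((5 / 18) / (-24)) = 0.71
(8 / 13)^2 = 64/169 = 0.38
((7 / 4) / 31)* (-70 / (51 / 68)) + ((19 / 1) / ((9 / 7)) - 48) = -10739/279 = -38.49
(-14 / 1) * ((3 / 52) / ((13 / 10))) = -105/169 = -0.62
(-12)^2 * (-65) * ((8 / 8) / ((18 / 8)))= -4160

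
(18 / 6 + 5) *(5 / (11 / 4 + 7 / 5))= 800/83 = 9.64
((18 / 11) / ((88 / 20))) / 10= 9/242 = 0.04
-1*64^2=-4096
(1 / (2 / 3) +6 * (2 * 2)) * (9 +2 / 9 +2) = 1717/6 = 286.17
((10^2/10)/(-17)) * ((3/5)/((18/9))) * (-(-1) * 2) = -6/17 = -0.35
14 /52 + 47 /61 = 1649/1586 = 1.04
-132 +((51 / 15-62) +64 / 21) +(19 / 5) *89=15818/105 = 150.65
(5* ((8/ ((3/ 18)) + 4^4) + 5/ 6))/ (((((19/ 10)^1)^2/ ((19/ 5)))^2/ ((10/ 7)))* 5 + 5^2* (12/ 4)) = 118000/6051 = 19.50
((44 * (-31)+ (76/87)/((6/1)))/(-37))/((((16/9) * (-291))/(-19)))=3381677/2497944 = 1.35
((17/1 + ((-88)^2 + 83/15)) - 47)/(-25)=-115793/375 = -308.78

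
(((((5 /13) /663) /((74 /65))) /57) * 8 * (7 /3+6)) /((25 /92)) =9200/4194801 = 0.00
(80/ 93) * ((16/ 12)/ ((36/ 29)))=0.92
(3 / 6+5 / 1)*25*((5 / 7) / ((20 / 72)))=2475/7 = 353.57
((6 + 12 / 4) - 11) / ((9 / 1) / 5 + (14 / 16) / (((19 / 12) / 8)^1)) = -190/591 = -0.32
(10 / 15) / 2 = 1/3 = 0.33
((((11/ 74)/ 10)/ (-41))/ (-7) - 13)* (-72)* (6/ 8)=74545083/106190 = 702.00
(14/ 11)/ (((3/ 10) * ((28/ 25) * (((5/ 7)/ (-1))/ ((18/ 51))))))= -1.87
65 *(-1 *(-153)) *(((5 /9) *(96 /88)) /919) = 66300/10109 = 6.56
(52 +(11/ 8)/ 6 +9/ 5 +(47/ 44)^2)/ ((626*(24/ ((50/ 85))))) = 801071/370852416 = 0.00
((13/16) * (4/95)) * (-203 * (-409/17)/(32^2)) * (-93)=-100379643/6615040 = -15.17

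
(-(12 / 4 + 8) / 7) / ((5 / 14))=-22/5 = -4.40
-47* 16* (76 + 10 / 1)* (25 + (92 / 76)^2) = -617876288/361 = -1711568.66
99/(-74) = -99/74 = -1.34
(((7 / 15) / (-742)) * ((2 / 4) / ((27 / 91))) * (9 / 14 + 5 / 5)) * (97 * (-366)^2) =-107920163/4770 = -22624.77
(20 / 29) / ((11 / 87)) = 60/11 = 5.45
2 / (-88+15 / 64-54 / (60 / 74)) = -640/49397 = -0.01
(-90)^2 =8100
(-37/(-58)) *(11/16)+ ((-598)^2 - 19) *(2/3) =221226327/928 = 238390.44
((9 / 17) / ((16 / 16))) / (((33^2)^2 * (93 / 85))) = 5/12254517 = 0.00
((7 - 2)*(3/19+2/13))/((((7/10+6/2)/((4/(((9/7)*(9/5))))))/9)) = 539000/82251 = 6.55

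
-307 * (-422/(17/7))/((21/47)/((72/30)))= 24356152/85 = 286542.96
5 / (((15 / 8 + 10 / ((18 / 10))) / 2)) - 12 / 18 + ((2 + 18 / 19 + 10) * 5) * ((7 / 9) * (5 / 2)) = 257289/2033 = 126.56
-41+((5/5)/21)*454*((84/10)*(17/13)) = 196.48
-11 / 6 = -1.83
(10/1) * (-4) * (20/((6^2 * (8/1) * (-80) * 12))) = 5/1728 = 0.00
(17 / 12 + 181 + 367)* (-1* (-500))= 824125/3 = 274708.33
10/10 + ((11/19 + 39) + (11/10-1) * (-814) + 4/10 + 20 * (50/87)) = -47816/1653 = -28.93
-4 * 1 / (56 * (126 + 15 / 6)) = -1/1799 = 0.00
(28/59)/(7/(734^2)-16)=-15085168/508585251 = -0.03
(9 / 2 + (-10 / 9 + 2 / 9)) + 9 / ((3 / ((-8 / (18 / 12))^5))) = -2096567/162 = -12941.77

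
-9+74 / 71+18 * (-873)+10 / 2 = -1115904/71 = -15716.96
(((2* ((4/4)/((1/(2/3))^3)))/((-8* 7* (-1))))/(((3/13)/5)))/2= 65/567 = 0.11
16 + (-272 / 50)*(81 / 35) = 2984/875 = 3.41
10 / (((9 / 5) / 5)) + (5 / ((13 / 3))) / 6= 27.97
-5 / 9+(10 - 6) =31/9 = 3.44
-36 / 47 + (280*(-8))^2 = 235827164/47 = 5017599.23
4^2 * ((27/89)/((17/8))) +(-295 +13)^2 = 120323268/1513 = 79526.28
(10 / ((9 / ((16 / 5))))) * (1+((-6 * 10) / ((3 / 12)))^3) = -442367968/9 = -49151996.44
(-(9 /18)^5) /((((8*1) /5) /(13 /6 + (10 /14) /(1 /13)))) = -2405/10752 = -0.22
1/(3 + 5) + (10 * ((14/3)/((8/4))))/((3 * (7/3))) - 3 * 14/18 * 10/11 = 353/264 = 1.34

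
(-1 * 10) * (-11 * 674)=74140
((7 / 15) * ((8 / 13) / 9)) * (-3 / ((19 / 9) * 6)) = -28/3705 = -0.01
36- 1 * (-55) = 91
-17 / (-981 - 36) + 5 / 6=1729/2034 = 0.85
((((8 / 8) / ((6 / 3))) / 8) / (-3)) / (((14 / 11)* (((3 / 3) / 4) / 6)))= -11/28 = -0.39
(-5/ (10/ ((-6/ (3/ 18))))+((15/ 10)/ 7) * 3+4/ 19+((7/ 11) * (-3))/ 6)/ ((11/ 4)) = 108468/16093 = 6.74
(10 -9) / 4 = 1/4 = 0.25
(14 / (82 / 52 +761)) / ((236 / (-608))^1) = -55328/1169793 = -0.05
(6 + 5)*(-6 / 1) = -66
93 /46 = 2.02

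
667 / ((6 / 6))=667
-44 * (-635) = 27940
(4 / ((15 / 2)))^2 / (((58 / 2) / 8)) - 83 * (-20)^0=-541063/6525 = -82.92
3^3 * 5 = 135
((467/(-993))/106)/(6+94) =-467/10525800 = 0.00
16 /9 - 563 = -5051/9 = -561.22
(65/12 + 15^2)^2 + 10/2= 53096.84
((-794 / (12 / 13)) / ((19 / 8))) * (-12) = 4346.11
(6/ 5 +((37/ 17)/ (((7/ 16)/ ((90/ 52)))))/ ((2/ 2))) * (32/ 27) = 809408/69615 = 11.63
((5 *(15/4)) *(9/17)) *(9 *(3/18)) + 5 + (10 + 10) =5425/136 = 39.89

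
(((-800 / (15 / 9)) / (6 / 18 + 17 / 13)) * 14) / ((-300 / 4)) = 273/5 = 54.60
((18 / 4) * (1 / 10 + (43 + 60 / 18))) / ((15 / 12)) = 4179/25 = 167.16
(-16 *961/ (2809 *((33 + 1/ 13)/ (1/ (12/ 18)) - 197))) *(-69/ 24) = -0.09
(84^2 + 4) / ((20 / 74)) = 26122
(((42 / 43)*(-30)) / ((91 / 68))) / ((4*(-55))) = 612/6149 = 0.10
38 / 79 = 0.48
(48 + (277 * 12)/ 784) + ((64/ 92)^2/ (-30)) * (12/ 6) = 81196289/1555260 = 52.21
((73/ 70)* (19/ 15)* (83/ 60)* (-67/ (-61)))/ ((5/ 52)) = 20.87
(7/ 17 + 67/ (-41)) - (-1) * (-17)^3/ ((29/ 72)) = -246578700/20213 = -12199.02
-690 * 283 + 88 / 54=-195268.37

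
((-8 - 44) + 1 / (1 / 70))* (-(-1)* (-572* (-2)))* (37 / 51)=14939.29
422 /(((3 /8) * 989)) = 3376/2967 = 1.14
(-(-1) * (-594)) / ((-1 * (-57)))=-198/19 = -10.42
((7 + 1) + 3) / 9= 1.22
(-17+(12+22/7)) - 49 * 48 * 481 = -7919197/7 = -1131313.86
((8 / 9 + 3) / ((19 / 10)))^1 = 350/171 = 2.05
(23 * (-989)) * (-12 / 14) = 136482/7 = 19497.43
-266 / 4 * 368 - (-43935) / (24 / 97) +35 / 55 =13472735/88 = 153099.26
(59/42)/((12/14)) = 59/36 = 1.64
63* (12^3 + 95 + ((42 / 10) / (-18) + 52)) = 1181103/10 = 118110.30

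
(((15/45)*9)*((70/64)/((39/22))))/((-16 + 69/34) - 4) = -6545/63544 = -0.10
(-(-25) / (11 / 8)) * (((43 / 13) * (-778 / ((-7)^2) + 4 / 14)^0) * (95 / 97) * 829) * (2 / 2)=677293000/13871 = 48827.99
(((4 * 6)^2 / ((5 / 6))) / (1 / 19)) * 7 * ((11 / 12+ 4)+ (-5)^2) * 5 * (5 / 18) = 3819760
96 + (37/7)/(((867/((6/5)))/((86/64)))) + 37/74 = 15619151/161840 = 96.51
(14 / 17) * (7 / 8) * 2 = 1.44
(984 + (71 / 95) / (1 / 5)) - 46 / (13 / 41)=208137/247 = 842.66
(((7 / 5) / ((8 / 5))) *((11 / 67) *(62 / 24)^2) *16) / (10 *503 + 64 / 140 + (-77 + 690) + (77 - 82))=83545/30709584 = 0.00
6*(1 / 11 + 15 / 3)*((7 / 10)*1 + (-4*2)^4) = 6882456/55 = 125135.56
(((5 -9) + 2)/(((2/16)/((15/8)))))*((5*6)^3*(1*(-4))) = 3240000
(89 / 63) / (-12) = -89/756 = -0.12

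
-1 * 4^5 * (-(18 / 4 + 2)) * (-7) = -46592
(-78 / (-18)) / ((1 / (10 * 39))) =1690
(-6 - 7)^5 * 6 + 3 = -2227755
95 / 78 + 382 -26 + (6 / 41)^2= 46840511/131118 = 357.24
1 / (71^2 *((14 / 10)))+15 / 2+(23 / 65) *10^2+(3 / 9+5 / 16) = 958503901/22019088 = 43.53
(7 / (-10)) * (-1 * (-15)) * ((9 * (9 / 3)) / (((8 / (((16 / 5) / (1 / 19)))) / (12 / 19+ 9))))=-103761/5 = -20752.20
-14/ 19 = -0.74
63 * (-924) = -58212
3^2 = 9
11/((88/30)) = 15/4 = 3.75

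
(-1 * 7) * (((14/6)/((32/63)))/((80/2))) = -1029/1280 = -0.80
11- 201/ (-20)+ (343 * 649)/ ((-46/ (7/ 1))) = -15572807/460 = -33853.93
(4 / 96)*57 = 19/8 = 2.38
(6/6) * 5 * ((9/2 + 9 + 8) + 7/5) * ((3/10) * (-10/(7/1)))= -687/14 = -49.07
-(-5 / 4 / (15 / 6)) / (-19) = -1/38 = -0.03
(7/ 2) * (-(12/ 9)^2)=-56/9 = -6.22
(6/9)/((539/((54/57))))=12/10241 = 0.00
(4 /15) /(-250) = -2/1875 = 0.00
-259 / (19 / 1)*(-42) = 10878/19 = 572.53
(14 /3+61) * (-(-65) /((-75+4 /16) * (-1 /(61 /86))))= 120170/2967 = 40.50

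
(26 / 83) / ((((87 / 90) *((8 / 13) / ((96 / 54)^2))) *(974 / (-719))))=-38883520/31649643 = -1.23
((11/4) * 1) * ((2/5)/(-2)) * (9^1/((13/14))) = -693/130 = -5.33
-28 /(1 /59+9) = -59/19 = -3.11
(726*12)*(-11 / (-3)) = 31944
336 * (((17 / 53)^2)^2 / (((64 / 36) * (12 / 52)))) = 68403699/7890481 = 8.67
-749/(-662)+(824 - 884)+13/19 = -731843/12578 = -58.18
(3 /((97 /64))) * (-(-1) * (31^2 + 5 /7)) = 1292544/679 = 1903.60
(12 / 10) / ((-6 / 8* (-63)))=8/315 = 0.03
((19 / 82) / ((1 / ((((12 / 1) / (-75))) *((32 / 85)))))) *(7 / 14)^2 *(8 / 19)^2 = -1024/1655375 = 0.00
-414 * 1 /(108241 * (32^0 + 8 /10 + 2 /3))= -6210/4004917 = 0.00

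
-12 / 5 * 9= -108/5 = -21.60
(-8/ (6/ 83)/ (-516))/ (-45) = -83/17415 = 0.00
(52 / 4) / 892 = 13/892 = 0.01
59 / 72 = 0.82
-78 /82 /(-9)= 13/123 = 0.11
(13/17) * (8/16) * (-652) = -4238/17 = -249.29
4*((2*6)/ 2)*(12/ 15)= 96/5 = 19.20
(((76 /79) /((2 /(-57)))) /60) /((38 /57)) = -0.69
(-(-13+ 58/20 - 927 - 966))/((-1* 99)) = -19.22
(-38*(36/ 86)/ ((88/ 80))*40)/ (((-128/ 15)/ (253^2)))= 4338876.45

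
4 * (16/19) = 64/19 = 3.37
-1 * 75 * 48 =-3600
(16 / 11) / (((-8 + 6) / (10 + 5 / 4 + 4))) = -122/11 = -11.09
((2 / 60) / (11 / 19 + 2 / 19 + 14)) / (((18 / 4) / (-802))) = -15238/37665 = -0.40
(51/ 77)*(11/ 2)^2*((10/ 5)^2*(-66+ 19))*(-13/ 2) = 24483.64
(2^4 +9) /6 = 25/6 = 4.17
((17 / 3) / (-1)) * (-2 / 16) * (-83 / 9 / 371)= -1411/80136 = -0.02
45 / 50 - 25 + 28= 39/10 = 3.90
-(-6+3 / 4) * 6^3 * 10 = 11340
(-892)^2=795664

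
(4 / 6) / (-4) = -1/6 = -0.17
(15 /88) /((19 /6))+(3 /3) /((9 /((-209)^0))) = 1241/7524 = 0.16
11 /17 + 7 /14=39/34 = 1.15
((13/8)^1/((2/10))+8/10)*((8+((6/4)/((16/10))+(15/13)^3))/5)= 131437047/7030400 = 18.70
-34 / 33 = -1.03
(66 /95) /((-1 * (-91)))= 66/8645 = 0.01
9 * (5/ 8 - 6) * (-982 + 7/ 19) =7217937/152 = 47486.43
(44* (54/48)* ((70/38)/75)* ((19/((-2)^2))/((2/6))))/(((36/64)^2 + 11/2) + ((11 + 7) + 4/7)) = 0.71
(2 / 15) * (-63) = -42/5 = -8.40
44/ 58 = 22/29 = 0.76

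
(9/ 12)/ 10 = 0.08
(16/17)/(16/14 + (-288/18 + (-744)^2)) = 14/8233627 = 0.00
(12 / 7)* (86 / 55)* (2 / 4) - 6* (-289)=668106/385 = 1735.34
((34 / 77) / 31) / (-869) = -34/2074303 = 0.00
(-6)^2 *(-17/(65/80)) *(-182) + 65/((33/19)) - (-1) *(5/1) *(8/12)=4525249/33 = 137128.76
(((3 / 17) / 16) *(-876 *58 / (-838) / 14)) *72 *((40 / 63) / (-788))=-190530/68758319 = 0.00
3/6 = 1/2 = 0.50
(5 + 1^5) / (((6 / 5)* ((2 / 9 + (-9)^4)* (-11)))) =-45/649561 = 0.00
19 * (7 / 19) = 7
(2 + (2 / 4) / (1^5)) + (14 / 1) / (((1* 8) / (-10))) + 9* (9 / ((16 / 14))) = 447/8 = 55.88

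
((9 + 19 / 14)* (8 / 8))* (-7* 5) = -725/2 = -362.50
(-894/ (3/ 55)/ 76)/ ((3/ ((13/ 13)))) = -8195/114 = -71.89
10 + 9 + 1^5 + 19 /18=379/18 = 21.06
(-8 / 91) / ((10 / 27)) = -108/455 = -0.24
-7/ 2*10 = -35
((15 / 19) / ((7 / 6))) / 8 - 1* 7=-3679/532 = -6.92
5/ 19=0.26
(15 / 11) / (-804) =-5/2948 = 0.00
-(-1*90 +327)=-237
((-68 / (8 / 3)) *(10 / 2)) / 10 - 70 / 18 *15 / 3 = -1159/36 = -32.19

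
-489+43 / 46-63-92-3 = -29719/46 = -646.07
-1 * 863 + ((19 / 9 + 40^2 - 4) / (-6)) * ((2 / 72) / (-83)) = -139232393/161352 = -862.91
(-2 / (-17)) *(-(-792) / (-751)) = -1584/12767 = -0.12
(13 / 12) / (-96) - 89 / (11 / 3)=-307727/12672 = -24.28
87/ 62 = 1.40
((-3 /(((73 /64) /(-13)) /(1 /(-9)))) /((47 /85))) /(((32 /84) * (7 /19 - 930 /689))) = 18.38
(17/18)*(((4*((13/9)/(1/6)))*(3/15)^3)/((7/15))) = 884/1575 = 0.56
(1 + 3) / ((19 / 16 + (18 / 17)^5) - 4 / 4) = 90870848/34492659 = 2.63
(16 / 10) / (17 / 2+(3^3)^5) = 16/143489155 = 0.00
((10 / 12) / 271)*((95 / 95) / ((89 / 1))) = 5/144714 = 0.00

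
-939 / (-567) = 313/189 = 1.66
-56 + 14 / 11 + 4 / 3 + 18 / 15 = -8612/165 = -52.19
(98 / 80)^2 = 2401/1600 = 1.50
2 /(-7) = -2/7 = -0.29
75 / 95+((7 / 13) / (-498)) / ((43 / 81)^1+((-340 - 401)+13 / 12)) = 553900281/701605723 = 0.79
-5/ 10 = -1/2 = -0.50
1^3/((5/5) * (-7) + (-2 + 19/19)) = -1/8 = -0.12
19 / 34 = 0.56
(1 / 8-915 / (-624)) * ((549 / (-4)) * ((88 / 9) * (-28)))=1554707/26 = 59796.42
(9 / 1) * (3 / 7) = 27/7 = 3.86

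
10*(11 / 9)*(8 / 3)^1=880/27 = 32.59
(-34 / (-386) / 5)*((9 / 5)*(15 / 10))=459/9650 = 0.05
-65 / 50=-13/10 = -1.30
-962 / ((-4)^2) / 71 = -481/568 = -0.85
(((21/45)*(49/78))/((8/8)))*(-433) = -148519/1170 = -126.94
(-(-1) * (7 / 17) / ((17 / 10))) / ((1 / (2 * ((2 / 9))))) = 280/2601 = 0.11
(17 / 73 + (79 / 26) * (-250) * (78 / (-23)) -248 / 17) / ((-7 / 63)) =-658075545/28543 = -23055.58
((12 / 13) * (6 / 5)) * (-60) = -864/13 = -66.46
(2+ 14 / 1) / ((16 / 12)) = 12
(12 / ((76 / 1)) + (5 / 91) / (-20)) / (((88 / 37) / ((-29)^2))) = 54.86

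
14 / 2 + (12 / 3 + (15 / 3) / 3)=38/3 = 12.67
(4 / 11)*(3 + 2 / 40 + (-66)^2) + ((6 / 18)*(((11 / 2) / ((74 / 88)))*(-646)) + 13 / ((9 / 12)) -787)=-3619984/6105 = -592.95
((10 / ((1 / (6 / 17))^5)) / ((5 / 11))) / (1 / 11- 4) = -1881792/61053851 = -0.03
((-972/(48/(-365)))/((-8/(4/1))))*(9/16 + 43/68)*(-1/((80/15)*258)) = 9608625/2994176 = 3.21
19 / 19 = 1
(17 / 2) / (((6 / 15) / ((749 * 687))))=43737855/4 = 10934463.75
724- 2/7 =5066/7 = 723.71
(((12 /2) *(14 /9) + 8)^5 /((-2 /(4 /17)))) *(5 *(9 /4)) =-950510080/459 = -2070828.06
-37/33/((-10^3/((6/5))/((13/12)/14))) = 481/4620000 = 0.00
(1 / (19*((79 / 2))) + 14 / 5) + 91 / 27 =6.17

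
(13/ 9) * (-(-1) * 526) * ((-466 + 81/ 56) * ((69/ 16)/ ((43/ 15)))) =-237876925/448 = -530975.28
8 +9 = 17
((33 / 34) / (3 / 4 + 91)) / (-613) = -66/3824507 = 0.00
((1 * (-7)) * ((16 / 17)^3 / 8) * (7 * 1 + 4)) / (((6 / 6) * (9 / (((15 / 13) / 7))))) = -28160/191607 = -0.15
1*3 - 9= -6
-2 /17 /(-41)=2/697 = 0.00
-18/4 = -9/2 = -4.50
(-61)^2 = 3721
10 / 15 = 2/3 = 0.67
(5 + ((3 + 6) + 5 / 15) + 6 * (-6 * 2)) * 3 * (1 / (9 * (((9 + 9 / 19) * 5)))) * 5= -3287/1620 = -2.03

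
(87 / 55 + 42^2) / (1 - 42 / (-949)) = 92154543/54505 = 1690.75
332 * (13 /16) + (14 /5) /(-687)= 3706309/13740 = 269.75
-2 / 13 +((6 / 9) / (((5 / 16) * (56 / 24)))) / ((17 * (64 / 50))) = -173/1547 = -0.11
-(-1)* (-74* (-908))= 67192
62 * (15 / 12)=155/2 = 77.50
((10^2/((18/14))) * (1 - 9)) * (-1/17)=5600/153 = 36.60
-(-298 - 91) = 389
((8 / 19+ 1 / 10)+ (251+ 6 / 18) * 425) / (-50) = -2136.34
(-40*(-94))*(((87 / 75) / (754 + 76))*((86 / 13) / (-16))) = -58609/26975 = -2.17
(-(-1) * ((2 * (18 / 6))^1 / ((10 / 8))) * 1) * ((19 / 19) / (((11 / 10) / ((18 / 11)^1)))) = 864/121 = 7.14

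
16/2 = 8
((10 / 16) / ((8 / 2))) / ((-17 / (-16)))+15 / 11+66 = 25249/374 = 67.51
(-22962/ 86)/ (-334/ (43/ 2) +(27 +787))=-0.33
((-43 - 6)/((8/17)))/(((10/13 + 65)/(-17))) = 184093/6840 = 26.91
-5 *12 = -60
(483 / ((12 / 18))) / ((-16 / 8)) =-1449/4 = -362.25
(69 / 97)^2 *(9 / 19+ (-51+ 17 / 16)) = -71591157/2860336 = -25.03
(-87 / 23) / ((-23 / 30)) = 2610/529 = 4.93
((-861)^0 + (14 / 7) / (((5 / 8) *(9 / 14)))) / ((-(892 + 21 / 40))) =-2152/321309 = -0.01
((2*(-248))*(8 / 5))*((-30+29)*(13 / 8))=6448/5 = 1289.60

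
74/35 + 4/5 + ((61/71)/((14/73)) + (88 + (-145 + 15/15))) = -48.61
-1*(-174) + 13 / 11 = 1927/11 = 175.18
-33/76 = -0.43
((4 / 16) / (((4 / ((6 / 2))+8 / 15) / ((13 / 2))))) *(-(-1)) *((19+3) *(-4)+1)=-16965/224 = -75.74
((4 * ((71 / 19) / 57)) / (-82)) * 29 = -4118/44403 = -0.09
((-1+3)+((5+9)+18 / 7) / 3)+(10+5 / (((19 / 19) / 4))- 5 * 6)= 158/21 = 7.52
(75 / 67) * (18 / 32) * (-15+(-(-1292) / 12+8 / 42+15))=509625/7504 = 67.91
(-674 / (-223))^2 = 454276/49729 = 9.14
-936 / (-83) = 11.28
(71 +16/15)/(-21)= -3.43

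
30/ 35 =6/7 = 0.86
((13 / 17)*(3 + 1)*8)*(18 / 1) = 7488/17 = 440.47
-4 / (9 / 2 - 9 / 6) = -4/3 = -1.33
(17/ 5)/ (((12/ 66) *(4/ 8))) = 187/5 = 37.40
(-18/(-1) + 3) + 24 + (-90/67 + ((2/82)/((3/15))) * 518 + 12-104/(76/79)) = 559623/52193 = 10.72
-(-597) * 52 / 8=7761/2 = 3880.50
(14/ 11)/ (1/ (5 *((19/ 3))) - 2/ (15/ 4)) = -3990/1573 = -2.54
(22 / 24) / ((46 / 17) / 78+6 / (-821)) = 33.48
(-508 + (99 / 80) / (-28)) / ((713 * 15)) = -1138019/23956800 = -0.05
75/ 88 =0.85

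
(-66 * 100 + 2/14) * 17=-785383/7 = -112197.57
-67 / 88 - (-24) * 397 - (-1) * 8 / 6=2515543/264 = 9528.57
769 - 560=209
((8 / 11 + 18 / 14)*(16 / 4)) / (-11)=-620/847 = -0.73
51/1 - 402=-351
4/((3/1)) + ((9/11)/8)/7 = 2491/1848 = 1.35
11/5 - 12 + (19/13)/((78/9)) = -16277/1690 = -9.63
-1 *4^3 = -64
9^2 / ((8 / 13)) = 1053/8 = 131.62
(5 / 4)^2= 25/16 = 1.56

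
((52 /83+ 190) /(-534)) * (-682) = 1798434/7387 = 243.46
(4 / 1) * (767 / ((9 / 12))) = 12272/3 = 4090.67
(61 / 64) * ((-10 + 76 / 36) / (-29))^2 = 307501/4359744 = 0.07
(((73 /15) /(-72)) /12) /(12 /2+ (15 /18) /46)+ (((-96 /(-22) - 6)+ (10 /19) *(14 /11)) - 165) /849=-0.20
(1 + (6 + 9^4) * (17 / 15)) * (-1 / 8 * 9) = -167481/20 = -8374.05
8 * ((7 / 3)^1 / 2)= 28/3 = 9.33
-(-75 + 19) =56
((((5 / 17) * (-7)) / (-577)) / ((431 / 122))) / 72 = 2135/152196444 = 0.00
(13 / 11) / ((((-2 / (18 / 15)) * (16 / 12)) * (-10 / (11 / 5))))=117/1000 = 0.12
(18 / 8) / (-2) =-9/8 = -1.12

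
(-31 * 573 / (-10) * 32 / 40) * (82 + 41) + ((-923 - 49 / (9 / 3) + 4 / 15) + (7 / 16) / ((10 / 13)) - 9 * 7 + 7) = 417104213/2400 = 173793.42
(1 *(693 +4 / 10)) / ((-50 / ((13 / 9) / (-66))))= 45071/148500 = 0.30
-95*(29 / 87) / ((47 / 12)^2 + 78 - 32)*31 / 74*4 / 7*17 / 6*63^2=-454189680/326821 = -1389.72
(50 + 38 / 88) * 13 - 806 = -6617/44 = -150.39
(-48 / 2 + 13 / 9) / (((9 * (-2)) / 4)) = 406/81 = 5.01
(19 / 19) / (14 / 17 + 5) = 17/99 = 0.17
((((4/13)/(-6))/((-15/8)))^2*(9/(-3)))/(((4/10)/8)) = -1024/22815 = -0.04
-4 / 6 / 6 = -1/9 = -0.11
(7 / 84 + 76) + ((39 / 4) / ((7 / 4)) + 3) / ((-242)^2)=93570811/1229844 = 76.08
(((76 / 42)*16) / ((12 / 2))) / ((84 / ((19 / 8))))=361/2646 = 0.14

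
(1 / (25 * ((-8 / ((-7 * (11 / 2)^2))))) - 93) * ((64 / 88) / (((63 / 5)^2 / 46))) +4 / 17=-28409951/1484406 = -19.14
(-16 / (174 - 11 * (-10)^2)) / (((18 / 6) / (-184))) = -1472/1389 = -1.06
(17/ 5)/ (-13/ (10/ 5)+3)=-34/35 = -0.97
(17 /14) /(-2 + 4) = 17/28 = 0.61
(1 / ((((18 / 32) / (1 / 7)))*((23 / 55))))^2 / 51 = 774400/107079651 = 0.01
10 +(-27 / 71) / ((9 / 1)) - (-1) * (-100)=-90.04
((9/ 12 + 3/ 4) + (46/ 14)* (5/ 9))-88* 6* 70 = -4656541/126 = -36956.67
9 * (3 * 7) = 189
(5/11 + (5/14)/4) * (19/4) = 6365/2464 = 2.58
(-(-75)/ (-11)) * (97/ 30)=-485/22 = -22.05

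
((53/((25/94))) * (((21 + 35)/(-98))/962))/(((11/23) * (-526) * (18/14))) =114586/313094925 = 0.00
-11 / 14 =-0.79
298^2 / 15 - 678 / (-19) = 1697446/285 = 5955.95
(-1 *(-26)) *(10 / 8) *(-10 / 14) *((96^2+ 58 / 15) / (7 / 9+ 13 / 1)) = -13484055/868 = -15534.63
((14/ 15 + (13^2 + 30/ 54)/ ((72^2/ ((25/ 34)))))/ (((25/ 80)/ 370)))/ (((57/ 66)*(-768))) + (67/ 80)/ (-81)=-81822451/47589120 = -1.72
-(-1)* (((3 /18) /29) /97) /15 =1/253170 = 0.00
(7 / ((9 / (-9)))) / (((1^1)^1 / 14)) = -98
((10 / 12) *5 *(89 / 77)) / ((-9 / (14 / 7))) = -2225/2079 = -1.07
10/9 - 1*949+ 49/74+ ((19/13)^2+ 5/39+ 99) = -95216455/112554 = -845.96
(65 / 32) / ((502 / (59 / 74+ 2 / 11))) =51805/13076096 = 0.00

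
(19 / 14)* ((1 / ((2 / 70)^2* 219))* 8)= 13300/219 = 60.73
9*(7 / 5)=63/5 = 12.60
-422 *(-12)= 5064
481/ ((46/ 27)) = 12987/46 = 282.33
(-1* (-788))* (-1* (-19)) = 14972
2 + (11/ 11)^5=3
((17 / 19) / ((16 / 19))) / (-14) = -17/224 = -0.08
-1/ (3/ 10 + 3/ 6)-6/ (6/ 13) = -57/4 = -14.25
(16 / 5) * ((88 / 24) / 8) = 1.47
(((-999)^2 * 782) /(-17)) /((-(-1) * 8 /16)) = -91816092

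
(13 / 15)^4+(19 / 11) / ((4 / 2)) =1590217/1113750 = 1.43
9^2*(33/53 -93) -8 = -397000/53 = -7490.57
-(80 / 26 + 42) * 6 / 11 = -3516/143 = -24.59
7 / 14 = 1/2 = 0.50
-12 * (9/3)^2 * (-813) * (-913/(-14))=40082526/7 = 5726075.14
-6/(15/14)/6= -14/15 = -0.93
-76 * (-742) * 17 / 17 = 56392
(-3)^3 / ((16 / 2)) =-27/8 = -3.38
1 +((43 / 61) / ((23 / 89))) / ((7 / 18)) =78707/9821 = 8.01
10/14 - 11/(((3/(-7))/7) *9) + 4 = 4664/189 = 24.68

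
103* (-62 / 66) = -3193/33 = -96.76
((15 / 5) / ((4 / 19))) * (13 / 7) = 741/28 = 26.46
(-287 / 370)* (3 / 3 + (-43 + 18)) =3444/185 = 18.62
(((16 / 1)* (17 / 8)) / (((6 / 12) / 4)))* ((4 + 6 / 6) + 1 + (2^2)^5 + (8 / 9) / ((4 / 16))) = 2530144/9 = 281127.11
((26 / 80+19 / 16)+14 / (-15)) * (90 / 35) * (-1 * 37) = -15429/280 = -55.10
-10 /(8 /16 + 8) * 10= -200/17 = -11.76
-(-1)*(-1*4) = -4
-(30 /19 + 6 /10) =-207/95 = -2.18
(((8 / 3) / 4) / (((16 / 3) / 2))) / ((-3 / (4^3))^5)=-268435456/243 = -1104672.66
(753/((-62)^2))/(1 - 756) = -753/2902220 = 0.00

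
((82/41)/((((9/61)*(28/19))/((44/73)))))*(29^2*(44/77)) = 85775272/32193 = 2664.41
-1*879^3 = -679151439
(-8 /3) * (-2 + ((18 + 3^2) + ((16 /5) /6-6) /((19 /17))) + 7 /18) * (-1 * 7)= 981428/2565 = 382.62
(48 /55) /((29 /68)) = 3264/1595 = 2.05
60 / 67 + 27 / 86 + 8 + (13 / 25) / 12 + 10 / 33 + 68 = 245782211/3169100 = 77.56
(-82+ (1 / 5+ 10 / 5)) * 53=-21147/5 = -4229.40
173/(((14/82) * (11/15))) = 106395/77 = 1381.75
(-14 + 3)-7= -18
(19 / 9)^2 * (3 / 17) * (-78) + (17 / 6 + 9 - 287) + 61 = -84307/306 = -275.51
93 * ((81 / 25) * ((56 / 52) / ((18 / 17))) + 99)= 3091878/325 = 9513.47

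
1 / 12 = 0.08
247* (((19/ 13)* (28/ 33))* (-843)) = -2840348/11 = -258213.45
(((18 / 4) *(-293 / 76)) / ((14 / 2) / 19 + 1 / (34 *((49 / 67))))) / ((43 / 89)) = -195499269/2224820 = -87.87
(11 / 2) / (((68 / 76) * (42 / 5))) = 1045/1428 = 0.73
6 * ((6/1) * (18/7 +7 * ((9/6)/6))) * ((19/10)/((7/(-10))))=-20691/49 = -422.27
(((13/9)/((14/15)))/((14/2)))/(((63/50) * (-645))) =-325/1194669 = 0.00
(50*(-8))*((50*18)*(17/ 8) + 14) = -770600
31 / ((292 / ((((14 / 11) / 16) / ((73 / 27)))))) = 5859/1875808 = 0.00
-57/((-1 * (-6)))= -9.50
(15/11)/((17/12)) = 180/187 = 0.96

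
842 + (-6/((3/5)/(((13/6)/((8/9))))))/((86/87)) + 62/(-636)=89399965/109392 = 817.24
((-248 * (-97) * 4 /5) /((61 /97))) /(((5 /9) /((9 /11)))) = 756031968/16775 = 45068.97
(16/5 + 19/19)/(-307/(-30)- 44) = -126/1013 = -0.12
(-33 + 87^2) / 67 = 7536/67 = 112.48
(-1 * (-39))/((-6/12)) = -78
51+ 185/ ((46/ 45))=10671/46 = 231.98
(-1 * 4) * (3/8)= -3/2 = -1.50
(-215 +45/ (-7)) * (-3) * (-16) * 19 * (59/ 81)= -27800800/189 = -147094.18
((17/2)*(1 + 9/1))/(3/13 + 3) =1105/42 = 26.31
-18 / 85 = -0.21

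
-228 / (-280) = 57/70 = 0.81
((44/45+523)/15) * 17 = 400843/675 = 593.84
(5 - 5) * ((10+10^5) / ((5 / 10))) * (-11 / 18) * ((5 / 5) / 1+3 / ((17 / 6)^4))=0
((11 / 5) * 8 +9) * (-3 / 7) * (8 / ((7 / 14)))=-912/5 = -182.40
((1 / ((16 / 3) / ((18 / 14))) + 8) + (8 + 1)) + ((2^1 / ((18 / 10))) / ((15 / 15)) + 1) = 19507/1008 = 19.35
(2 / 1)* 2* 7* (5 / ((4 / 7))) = 245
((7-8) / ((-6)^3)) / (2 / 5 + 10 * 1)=5/11232 = 0.00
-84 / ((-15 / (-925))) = -5180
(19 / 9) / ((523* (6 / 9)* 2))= 19/6276 = 0.00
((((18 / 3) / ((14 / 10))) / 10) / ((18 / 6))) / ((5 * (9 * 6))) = 1/1890 = 0.00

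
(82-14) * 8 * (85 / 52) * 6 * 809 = 56112240/13 = 4316326.15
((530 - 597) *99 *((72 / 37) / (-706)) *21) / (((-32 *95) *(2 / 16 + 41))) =-179091/58317365 = 0.00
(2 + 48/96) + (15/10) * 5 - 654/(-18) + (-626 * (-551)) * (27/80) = 13975063/120 = 116458.86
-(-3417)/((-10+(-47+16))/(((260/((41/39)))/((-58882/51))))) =883533690/49490321 = 17.85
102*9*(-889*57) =-46517814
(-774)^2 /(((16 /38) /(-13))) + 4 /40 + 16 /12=-277447051/15 = -18496470.07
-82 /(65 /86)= -7052/65 = -108.49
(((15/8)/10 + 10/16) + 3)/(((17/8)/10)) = 305/17 = 17.94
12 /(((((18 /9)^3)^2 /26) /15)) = 585/8 = 73.12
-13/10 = -1.30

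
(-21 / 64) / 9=-7/192 = -0.04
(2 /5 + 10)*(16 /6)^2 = 3328/45 = 73.96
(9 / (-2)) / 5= -9/10 = -0.90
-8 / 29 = -0.28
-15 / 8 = -1.88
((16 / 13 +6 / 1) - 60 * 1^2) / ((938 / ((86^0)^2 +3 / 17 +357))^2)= -259531447/33730346 = -7.69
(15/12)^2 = 25/16 = 1.56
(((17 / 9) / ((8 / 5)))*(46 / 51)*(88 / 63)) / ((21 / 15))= 1.06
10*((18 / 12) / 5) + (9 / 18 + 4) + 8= 31/2 = 15.50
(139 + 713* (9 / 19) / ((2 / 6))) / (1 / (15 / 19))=328380/361 = 909.64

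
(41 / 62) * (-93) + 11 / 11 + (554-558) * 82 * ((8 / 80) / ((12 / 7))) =-2389/30 = -79.63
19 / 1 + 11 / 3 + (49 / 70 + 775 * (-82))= -1905799/30 = -63526.63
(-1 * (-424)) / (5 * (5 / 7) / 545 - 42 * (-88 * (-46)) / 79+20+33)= -6389362/31631783 = -0.20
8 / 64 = 1/8 = 0.12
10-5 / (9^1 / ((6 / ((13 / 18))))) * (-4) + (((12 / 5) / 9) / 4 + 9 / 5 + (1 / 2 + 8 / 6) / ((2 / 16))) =8774/195 = 44.99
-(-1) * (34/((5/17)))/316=289/790 = 0.37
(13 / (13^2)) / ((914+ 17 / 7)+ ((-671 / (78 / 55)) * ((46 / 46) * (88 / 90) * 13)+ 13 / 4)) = -756/50068447 = 0.00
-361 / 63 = -5.73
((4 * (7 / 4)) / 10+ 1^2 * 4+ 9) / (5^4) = 137/6250 = 0.02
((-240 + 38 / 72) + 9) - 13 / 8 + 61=-12319/72 = -171.10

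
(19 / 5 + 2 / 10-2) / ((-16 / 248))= -31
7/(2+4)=7/6 = 1.17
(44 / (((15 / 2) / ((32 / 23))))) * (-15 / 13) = -2816/299 = -9.42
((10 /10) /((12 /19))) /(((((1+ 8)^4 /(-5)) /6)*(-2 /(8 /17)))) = 190/111537 = 0.00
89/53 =1.68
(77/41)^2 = 5929/1681 = 3.53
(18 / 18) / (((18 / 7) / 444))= 518/3 = 172.67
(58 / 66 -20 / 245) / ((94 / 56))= 0.47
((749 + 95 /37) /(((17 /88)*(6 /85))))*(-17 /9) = -104001920/999 = -104106.03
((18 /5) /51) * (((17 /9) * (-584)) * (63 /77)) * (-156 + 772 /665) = 360799872/36575 = 9864.66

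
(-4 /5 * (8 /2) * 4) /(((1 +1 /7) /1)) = -56/5 = -11.20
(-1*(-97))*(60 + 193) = 24541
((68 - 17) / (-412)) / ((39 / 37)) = -629/5356 = -0.12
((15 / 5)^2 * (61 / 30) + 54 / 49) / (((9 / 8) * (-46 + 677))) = 12676/463785 = 0.03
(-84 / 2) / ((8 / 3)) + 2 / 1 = -55/4 = -13.75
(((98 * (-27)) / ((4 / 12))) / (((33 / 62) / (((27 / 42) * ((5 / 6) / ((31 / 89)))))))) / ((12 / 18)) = -756945/22 = -34406.59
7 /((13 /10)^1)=70/13 = 5.38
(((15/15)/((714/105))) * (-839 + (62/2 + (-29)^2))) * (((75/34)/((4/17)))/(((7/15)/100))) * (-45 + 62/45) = -202434375/476 = -425282.30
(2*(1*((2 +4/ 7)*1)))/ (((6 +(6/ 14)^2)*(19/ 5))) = 420/1919 = 0.22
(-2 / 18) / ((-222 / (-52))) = -26/999 = -0.03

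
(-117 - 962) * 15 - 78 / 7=-113373/7 = -16196.14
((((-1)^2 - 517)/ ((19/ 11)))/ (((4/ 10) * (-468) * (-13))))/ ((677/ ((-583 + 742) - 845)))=811195/6521541 = 0.12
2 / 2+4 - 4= 1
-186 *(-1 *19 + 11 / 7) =22692/7 = 3241.71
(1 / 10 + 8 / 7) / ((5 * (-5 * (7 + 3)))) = -87/17500 = 0.00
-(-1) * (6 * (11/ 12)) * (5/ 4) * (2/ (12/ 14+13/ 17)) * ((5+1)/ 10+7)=24871/386 = 64.43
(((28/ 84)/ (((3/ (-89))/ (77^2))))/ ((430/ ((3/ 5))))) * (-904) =238511812/3225 = 73957.15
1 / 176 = 0.01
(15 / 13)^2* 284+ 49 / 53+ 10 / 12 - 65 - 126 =10149949/53742 = 188.86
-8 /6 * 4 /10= -0.53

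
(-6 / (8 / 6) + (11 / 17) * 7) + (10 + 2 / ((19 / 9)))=7091/646 = 10.98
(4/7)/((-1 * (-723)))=4/5061 = 0.00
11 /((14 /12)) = 66/7 = 9.43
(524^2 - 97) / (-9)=-91493/3 = -30497.67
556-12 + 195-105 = 634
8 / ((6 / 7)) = 28/3 = 9.33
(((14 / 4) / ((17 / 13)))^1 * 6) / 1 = 273/17 = 16.06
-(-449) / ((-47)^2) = 449/2209 = 0.20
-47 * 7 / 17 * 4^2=-5264/17 = -309.65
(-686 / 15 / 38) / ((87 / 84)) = -9604/8265 = -1.16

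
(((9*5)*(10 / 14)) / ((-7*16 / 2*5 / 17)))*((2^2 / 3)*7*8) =-145.71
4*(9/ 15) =12/5 = 2.40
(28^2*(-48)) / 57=-12544/19 = -660.21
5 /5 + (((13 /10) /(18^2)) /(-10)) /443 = 14353187/14353200 = 1.00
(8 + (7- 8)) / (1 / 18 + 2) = 126/37 = 3.41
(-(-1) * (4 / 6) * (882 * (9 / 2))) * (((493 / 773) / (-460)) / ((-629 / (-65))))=-498771/1315646 = -0.38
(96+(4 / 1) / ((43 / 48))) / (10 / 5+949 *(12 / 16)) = 3456/24553 = 0.14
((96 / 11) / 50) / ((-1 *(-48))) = 1/275 = 0.00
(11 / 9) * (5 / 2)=55/18 = 3.06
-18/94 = -9/47 = -0.19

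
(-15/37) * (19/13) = -285/481 = -0.59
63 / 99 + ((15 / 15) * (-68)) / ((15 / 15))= -741/11 = -67.36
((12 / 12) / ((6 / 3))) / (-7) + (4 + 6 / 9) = 193/42 = 4.60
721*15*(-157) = -1697955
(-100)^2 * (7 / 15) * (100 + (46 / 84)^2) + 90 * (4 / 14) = 12638480/27 = 468091.85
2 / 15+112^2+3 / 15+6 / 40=752669/60 = 12544.48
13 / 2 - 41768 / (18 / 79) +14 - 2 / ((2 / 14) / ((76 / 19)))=-3300311/18 = -183350.61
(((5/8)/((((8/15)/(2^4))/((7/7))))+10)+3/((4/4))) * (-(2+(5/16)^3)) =-1056259/16384 = -64.47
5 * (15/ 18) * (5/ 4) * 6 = 31.25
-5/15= -0.33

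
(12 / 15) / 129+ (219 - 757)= -347006/645 = -537.99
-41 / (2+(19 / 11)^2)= -4961/603 = -8.23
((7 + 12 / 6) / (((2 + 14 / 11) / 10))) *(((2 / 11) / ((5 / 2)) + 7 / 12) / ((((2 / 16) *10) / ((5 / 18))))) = 433/108 = 4.01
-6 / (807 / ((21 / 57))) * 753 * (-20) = 210840/5111 = 41.25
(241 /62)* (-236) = -28438/31 = -917.35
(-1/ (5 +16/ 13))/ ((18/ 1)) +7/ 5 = 10141/7290 = 1.39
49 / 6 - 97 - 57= -875/6 = -145.83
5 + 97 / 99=592/99 = 5.98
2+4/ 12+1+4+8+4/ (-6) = 44/3 = 14.67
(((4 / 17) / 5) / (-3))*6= -8/85 = -0.09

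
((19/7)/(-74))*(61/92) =-1159/47656 = -0.02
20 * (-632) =-12640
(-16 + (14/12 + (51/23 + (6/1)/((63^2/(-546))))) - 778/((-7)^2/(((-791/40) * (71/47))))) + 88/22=633176359/1362060 = 464.87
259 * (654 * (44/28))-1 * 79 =266099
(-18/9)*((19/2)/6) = -19/6 = -3.17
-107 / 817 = -0.13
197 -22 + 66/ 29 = 5141/29 = 177.28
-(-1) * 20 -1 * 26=-6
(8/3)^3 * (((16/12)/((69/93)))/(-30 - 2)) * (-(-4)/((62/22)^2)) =-30976/57753 = -0.54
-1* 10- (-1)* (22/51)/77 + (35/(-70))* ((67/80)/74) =-42269039/4226880 = -10.00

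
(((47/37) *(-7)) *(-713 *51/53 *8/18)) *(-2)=-31902472/5883 = -5422.82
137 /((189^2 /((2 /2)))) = 137/35721 = 0.00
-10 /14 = -5/7 = -0.71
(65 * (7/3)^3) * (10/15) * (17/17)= 44590/81 = 550.49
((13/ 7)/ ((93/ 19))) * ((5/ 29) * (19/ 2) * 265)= 6218225/37758 = 164.69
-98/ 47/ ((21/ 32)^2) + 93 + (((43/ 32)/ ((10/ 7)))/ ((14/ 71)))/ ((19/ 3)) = 457332817/5143680 = 88.91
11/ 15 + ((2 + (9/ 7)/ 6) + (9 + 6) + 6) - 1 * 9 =3139/210 = 14.95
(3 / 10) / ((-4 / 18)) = -27/20 = -1.35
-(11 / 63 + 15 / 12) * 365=-131035/252 = -519.98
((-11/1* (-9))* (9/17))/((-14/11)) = -9801/238 = -41.18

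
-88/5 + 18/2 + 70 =307/5 = 61.40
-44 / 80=-11/20 = -0.55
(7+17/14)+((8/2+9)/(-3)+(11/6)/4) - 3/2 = 2.84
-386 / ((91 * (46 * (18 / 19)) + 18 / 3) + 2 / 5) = -18335/188674 = -0.10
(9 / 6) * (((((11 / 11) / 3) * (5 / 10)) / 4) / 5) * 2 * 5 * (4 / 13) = 1/26 = 0.04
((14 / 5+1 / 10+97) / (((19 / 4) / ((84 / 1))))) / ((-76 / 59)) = -2475522/1805 = -1371.48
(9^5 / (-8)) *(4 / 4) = -59049/8 = -7381.12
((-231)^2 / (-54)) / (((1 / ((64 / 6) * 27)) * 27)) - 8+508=-90364/9 = -10040.44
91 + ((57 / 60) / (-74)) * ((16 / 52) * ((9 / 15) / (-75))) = 54713769/601250 = 91.00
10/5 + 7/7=3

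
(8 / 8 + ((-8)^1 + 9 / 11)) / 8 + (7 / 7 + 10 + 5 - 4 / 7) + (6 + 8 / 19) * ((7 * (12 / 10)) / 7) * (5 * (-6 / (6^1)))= -69845/2926 = -23.87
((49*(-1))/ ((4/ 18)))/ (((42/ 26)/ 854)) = -116571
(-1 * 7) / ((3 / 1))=-7/3 = -2.33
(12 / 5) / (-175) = -12/875 = -0.01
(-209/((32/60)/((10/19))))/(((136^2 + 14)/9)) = -495/4936 = -0.10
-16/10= -8/5 = -1.60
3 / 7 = 0.43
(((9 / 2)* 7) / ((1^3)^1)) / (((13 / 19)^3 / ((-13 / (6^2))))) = -48013/1352 = -35.51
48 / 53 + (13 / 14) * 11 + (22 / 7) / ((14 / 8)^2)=441611/36358 = 12.15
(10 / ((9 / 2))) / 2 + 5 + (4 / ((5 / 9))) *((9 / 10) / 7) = 11083/1575 = 7.04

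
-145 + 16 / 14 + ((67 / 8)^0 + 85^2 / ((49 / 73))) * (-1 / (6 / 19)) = -5032150/147 = -34232.31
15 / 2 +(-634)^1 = -1253/2 = -626.50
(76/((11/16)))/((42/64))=38912/231 = 168.45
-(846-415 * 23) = 8699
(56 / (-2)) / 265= -28/265 = -0.11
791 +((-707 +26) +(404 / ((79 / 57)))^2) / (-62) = -219967541/386942 = -568.48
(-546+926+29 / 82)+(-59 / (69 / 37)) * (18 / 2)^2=-4115815/1886 = -2182.30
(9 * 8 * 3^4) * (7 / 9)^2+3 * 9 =3555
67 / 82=0.82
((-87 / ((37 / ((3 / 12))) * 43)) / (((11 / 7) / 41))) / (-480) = 8323/11200640 = 0.00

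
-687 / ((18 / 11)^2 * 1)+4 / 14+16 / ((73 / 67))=-13333099/55188 = -241.59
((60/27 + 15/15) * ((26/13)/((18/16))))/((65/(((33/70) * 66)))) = 56144/20475 = 2.74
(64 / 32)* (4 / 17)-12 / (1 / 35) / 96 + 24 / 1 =2733/136 = 20.10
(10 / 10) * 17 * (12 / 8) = 51/2 = 25.50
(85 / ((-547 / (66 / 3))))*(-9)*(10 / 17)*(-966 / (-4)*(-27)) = -64552950/547 = -118012.71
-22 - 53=-75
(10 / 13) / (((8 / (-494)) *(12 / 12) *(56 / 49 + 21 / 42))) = -665/23 = -28.91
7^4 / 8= 2401/8 = 300.12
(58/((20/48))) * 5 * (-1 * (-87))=60552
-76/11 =-6.91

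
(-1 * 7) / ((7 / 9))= -9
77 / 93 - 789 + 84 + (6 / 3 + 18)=-63628/93 = -684.17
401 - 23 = 378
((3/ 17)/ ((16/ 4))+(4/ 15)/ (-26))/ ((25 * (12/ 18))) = 449/221000 = 0.00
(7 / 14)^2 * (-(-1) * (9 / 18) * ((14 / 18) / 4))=7/288 = 0.02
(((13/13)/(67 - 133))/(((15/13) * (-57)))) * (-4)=-26/28215 = 0.00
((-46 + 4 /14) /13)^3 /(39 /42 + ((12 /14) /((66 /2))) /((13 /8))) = -720896000/15659371 = -46.04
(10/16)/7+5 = 5.09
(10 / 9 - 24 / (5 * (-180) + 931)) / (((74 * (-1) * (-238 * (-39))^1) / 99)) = -517/10646454 = 0.00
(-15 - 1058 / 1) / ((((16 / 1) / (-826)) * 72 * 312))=2.47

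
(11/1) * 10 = 110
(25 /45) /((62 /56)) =140/279 = 0.50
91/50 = 1.82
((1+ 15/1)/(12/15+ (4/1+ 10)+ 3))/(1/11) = 9.89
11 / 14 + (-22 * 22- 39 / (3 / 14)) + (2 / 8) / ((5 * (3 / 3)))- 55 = -100823/140 = -720.16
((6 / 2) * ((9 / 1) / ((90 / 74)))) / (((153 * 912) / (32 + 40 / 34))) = 1739/329460 = 0.01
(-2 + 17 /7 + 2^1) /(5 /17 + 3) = 289/392 = 0.74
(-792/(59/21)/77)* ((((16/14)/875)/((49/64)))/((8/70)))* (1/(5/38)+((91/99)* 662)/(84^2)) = -245448064/584343375 = -0.42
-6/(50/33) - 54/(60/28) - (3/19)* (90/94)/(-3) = -649872/22325 = -29.11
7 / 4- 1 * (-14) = 15.75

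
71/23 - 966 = -22147/23 = -962.91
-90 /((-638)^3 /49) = 2205/129847036 = 0.00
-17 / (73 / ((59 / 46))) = -1003/3358 = -0.30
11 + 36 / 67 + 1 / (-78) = 60227/5226 = 11.52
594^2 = 352836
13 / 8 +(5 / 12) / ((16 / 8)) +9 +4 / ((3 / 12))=161/6 = 26.83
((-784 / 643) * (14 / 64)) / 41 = -0.01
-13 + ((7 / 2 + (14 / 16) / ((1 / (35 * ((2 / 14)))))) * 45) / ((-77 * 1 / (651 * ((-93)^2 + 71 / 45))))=-570192307/22 = -25917832.14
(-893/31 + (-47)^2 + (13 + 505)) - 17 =83117/31 = 2681.19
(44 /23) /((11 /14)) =56/23 = 2.43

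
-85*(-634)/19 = 53890/19 = 2836.32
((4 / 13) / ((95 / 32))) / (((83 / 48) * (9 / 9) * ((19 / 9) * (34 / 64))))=1769472/33109115 = 0.05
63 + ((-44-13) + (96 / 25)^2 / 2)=8358/625 = 13.37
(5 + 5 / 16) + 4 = 149/16 = 9.31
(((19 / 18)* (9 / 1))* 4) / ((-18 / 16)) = -304/9 = -33.78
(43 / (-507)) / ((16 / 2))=-43/4056 = -0.01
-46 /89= -0.52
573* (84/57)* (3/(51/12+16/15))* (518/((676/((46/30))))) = 573444648/1024309 = 559.84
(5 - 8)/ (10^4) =-3/10000 = 0.00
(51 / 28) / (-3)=-0.61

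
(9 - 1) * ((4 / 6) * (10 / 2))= 80/3 = 26.67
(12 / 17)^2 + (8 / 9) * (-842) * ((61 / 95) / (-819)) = 219584224/202370805 = 1.09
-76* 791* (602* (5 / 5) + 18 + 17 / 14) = -37344918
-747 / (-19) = 747/19 = 39.32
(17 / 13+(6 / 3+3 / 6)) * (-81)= -8019/26 = -308.42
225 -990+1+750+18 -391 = -387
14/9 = 1.56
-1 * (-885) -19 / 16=14141/16 = 883.81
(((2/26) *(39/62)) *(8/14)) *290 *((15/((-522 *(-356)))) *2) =25/19313 = 0.00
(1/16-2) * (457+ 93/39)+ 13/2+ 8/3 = -880.89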